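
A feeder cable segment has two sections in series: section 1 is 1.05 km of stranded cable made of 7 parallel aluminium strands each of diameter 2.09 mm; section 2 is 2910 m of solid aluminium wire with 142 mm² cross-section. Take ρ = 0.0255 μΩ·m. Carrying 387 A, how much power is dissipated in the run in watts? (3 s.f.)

2.45×10^5 W

ρ = 0.0255 μΩ·m = 2.55×10^-8 Ω·m
Section 1: A_strand = π(1.0450e-03)² = 3.431e-06 m²; R₁ = ρL/(N·A_s) = (2.55×10^-8)(1050)/(7×3.431e-06) = 1.115 Ω
Section 2: A = 142 mm² = 1.420e-04 m²
R₂ = (2.55×10^-8)(2910)/(1.420e-04) = 0.5226 Ω
R = R₁ + R₂ = 1.638 Ω
P = I²R = (387)² × 1.638 = 2.45×10^5 W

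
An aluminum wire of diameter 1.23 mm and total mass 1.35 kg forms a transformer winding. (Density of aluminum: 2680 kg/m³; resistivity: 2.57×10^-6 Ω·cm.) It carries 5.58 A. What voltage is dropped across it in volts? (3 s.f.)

ρ = 2.57×10^-6 Ω·cm = 2.57×10^-8 Ω·m
A = π(d/2)² = π(6.1500e-04 m)² = 1.1882e-06 m²
L = m/(density·A) = 1.35/(2680×1.1882e-06) = 423.9 m
R = ρL/A = (2.57×10^-8)(423.9)/(1.1882e-06) = 9.169 Ω
V = IR = 5.58 × 9.169 = 51.2 V

51.2 V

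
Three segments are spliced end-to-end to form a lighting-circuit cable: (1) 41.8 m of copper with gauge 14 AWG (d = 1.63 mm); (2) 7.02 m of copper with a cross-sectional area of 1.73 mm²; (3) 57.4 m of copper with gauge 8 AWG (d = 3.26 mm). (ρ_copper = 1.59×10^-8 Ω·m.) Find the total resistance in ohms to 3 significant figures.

Seg 1: A = π(1.63/2 mm)² = π(8.1500e-04 m)² = 2.087e-06 m²
R_1 = (1.59×10^-8)(41.8)/(2.087e-06) = 0.3185 Ω
Seg 2: A = 1.73 mm² = 1.730e-06 m²
R_2 = (1.59×10^-8)(7.02)/(1.730e-06) = 0.06452 Ω
Seg 3: A = π(3.26/2 mm)² = π(1.6300e-03 m)² = 8.347e-06 m²
R_3 = (1.59×10^-8)(57.4)/(8.347e-06) = 0.1093 Ω
R_total = R_1 + R_2 + R_3 = 0.492 Ω

0.492 Ω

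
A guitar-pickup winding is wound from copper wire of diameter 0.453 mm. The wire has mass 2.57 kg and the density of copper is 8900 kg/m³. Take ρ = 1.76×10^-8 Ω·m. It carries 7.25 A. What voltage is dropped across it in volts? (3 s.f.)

1420 V

A = π(d/2)² = π(2.2650e-04 m)² = 1.6117e-07 m²
L = m/(density·A) = 2.57/(8900×1.6117e-07) = 1792 m
R = ρL/A = (1.76×10^-8)(1792)/(1.6117e-07) = 195.7 Ω
V = IR = 7.25 × 195.7 = 1420 V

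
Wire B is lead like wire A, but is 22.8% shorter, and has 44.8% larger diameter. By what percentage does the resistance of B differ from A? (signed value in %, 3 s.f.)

-63.2%

R ∝ L/d², so R_B/R_A = (1 − 22.8/100) × (1 + 44.8/100)⁻²
= 0.772 × 0.4769 = 0.3682
(R_B − R_A)/R_A = 0.3682 − 1 = -63.2%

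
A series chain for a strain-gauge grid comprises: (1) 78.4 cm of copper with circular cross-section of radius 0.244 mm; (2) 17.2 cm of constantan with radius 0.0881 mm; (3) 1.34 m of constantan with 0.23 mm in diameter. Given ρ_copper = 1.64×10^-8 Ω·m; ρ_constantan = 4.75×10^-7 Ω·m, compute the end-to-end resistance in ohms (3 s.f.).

Seg 1: A = πr² = π(2.4400e-04 m)² = 1.870e-07 m²
R_1 = (1.64×10^-8)(0.784)/(1.870e-07) = 0.06874 Ω
Seg 2: A = πr² = π(8.8100e-05 m)² = 2.438e-08 m²
R_2 = (4.75×10^-7)(0.172)/(2.438e-08) = 3.351 Ω
Seg 3: A = π(d/2)² = π(1.1500e-04 m)² = 4.155e-08 m²
R_3 = (4.75×10^-7)(1.34)/(4.155e-08) = 15.32 Ω
R_total = R_1 + R_2 + R_3 = 18.7 Ω

18.7 Ω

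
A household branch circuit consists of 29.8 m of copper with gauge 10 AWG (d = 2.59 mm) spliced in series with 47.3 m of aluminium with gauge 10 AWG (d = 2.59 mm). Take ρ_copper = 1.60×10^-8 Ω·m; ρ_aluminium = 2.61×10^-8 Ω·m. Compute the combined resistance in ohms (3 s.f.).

0.325 Ω

Segment 1: A = π(2.59/2 mm)² = π(1.2950e-03 m)² = 5.269e-06 m²
R₁ = ρL/A = (1.60×10^-8)(29.8)/(5.269e-06) = 0.0905 Ω
R₂ = (2.61×10^-8)(47.3)/(5.269e-06) = 0.2343 Ω
R = R₁ + R₂ = 0.325 Ω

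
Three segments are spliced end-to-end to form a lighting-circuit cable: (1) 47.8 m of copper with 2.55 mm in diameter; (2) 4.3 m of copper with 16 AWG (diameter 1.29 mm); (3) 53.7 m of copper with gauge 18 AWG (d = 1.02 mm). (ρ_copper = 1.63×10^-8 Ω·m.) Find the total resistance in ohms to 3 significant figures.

1.28 Ω

Seg 1: A = π(d/2)² = π(1.2750e-03 m)² = 5.107e-06 m²
R_1 = (1.63×10^-8)(47.8)/(5.107e-06) = 0.1526 Ω
Seg 2: A = π(1.29/2 mm)² = π(6.4500e-04 m)² = 1.307e-06 m²
R_2 = (1.63×10^-8)(4.3)/(1.307e-06) = 0.05363 Ω
Seg 3: A = π(1.02/2 mm)² = π(5.1000e-04 m)² = 8.171e-07 m²
R_3 = (1.63×10^-8)(53.7)/(8.171e-07) = 1.071 Ω
R_total = R_1 + R_2 + R_3 = 1.28 Ω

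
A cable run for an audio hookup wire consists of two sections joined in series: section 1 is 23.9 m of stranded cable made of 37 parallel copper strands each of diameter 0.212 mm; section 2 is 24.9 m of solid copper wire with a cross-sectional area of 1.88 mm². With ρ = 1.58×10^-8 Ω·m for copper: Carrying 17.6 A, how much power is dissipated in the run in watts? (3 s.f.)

Section 1: A_strand = π(1.0600e-04)² = 3.530e-08 m²; R₁ = ρL/(N·A_s) = (1.58×10^-8)(23.9)/(37×3.530e-08) = 0.2891 Ω
Section 2: A = 1.88 mm² = 1.880e-06 m²
R₂ = (1.58×10^-8)(24.9)/(1.880e-06) = 0.2093 Ω
R = R₁ + R₂ = 0.4984 Ω
P = I²R = (17.6)² × 0.4984 = 154 W

154 W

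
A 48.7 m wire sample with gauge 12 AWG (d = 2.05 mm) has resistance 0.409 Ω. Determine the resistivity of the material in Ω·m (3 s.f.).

2.77×10^-8 Ω·m

A = π(2.05/2 mm)² = π(1.0250e-03 m)² = 3.301e-06 m²
ρ = RA/L = (0.409)(3.301e-06)/(48.7) = 2.77×10^-8 Ω·m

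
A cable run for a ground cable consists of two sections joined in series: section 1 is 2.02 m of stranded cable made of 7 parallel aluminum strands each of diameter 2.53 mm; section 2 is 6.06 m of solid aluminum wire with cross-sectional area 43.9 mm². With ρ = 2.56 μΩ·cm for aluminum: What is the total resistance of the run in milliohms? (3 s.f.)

5.00 mΩ

ρ = 2.56 μΩ·cm = 2.56×10^-8 Ω·m
Section 1: A_strand = π(1.2650e-03)² = 5.027e-06 m²; R₁ = ρL/(N·A_s) = (2.56×10^-8)(2.02)/(7×5.027e-06) = 0.001469 Ω
Section 2: A = 43.9 mm² = 4.390e-05 m²
R₂ = (2.56×10^-8)(6.06)/(4.390e-05) = 0.003534 Ω
R = R₁ + R₂ = 5.00 mΩ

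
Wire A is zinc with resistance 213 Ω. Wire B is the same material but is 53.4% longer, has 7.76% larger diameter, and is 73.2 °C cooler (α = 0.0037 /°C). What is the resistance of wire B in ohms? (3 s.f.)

R ∝ ρL/d² with ρ ∝ (1+αΔT), so R_B/R_A = (1 + 53.4/100) × (1 + 7.76/100)⁻² × (1 − 0.0037×73.2)
= 1.534 × 0.8612 × 0.7292 = 0.9632
R_B = 0.9632 × 213 = 205 Ω

205 Ω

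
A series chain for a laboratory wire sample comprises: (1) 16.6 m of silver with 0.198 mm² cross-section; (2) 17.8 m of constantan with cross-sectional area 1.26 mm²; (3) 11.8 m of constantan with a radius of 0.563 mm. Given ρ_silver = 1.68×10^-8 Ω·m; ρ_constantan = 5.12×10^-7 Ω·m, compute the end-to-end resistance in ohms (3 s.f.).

Seg 1: A = 0.198 mm² = 1.980e-07 m²
R_1 = (1.68×10^-8)(16.6)/(1.980e-07) = 1.408 Ω
Seg 2: A = 1.26 mm² = 1.260e-06 m²
R_2 = (5.12×10^-7)(17.8)/(1.260e-06) = 7.233 Ω
Seg 3: A = πr² = π(5.6300e-04 m)² = 9.958e-07 m²
R_3 = (5.12×10^-7)(11.8)/(9.958e-07) = 6.067 Ω
R_total = R_1 + R_2 + R_3 = 14.7 Ω

14.7 Ω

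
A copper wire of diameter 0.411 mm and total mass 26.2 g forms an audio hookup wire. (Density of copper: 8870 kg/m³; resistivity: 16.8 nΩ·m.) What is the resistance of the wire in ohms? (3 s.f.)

ρ = 16.8 nΩ·m = 1.68×10^-8 Ω·m
A = π(d/2)² = π(2.0550e-04 m)² = 1.3267e-07 m²
L = m/(density·A) = 0.0262/(8870×1.3267e-07) = 22.26 m
R = ρL/A = (1.68×10^-8)(22.26)/(1.3267e-07) = 2.82 Ω

2.82 Ω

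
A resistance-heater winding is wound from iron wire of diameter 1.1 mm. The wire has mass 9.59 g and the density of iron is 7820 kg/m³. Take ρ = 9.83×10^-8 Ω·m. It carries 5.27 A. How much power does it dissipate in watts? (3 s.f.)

A = π(d/2)² = π(5.5000e-04 m)² = 9.5033e-07 m²
L = m/(density·A) = 0.00959/(7820×9.5033e-07) = 1.29 m
R = ρL/A = (9.83×10^-8)(1.29)/(9.5033e-07) = 0.1335 Ω
P = I²R = (5.27)² × 0.1335 = 3.71 W

3.71 W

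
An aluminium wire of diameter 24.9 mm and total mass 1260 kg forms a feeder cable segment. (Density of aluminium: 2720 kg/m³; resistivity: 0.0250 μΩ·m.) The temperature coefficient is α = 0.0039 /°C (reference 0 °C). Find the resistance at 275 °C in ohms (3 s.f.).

0.101 Ω

ρ = 0.0250 μΩ·m = 2.50×10^-8 Ω·m
A = π(d/2)² = π(1.2450e-02 m)² = 4.8695e-04 m²
L = m/(density·A) = 1260/(2720×4.8695e-04) = 951.3 m
R = ρL/A = (2.50×10^-8)(951.3)/(4.8695e-04) = 0.04884 Ω
R(275 °C) = 0.04884 × (1 + 0.0039×275) = 0.101 Ω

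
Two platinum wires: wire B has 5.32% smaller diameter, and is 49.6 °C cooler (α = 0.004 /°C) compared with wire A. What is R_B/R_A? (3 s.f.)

R ∝ ρL/d² with ρ ∝ (1+αΔT), so R_B/R_A = (1 − 5.32/100)⁻² × (1 − 0.004×49.6)
= 1.115 × 0.8016 = 0.894

0.894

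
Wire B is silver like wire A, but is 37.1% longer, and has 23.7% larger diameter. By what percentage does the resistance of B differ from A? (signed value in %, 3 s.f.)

-10.4%

R ∝ L/d², so R_B/R_A = (1 + 37.1/100) × (1 + 23.7/100)⁻²
= 1.371 × 0.6535 = 0.896
(R_B − R_A)/R_A = 0.896 − 1 = -10.4%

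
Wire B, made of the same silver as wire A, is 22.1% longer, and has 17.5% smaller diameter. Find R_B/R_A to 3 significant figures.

R ∝ L/d², so R_B/R_A = (1 + 22.1/100) × (1 − 17.5/100)⁻²
= 1.221 × 1.469 = 1.79

1.79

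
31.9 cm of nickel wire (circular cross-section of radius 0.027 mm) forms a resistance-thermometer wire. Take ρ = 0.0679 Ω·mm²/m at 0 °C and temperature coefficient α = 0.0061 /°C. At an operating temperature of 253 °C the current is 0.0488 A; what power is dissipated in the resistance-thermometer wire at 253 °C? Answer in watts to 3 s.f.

0.0573 W

ρ = 0.0679 Ω·mm²/m = 6.79×10^-8 Ω·m
A = πr² = π(2.7000e-05 m)² = 2.290e-09 m²
R₍0₎ = ρL/A = (6.79×10^-8)(0.319)/(2.290e-09) = 9.458 Ω
R₍253₎ = R₍0₎(1 + αΔT) = 9.458 × (1 + 0.0061×253) = 24.05 Ω
P = I²R = (0.0488)² × 24.05 = 0.0573 W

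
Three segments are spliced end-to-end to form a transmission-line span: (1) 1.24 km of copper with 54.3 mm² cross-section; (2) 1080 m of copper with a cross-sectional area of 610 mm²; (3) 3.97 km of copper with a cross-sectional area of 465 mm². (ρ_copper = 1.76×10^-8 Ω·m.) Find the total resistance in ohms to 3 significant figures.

Seg 1: A = 54.3 mm² = 5.430e-05 m²
R_1 = (1.76×10^-8)(1240)/(5.430e-05) = 0.4019 Ω
Seg 2: A = 610 mm² = 6.100e-04 m²
R_2 = (1.76×10^-8)(1080)/(6.100e-04) = 0.03116 Ω
Seg 3: A = 465 mm² = 4.650e-04 m²
R_3 = (1.76×10^-8)(3970)/(4.650e-04) = 0.1503 Ω
R_total = R_1 + R_2 + R_3 = 0.583 Ω

0.583 Ω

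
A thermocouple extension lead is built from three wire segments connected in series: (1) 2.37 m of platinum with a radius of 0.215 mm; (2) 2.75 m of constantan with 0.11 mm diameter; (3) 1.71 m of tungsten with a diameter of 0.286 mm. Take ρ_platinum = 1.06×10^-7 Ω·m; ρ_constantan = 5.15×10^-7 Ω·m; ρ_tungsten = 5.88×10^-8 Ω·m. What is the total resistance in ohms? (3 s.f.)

Seg 1: A = πr² = π(2.1500e-04 m)² = 1.452e-07 m²
R_1 = (1.06×10^-7)(2.37)/(1.452e-07) = 1.73 Ω
Seg 2: A = π(d/2)² = π(5.5000e-05 m)² = 9.503e-09 m²
R_2 = (5.15×10^-7)(2.75)/(9.503e-09) = 149 Ω
Seg 3: A = π(d/2)² = π(1.4300e-04 m)² = 6.424e-08 m²
R_3 = (5.88×10^-8)(1.71)/(6.424e-08) = 1.565 Ω
R_total = R_1 + R_2 + R_3 = 152 Ω

152 Ω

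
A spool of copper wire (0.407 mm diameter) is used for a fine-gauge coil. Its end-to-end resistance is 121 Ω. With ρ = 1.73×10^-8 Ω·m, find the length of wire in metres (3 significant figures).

910 m

A = π(d/2)² = π(2.0350e-04 m)² = 1.301e-07 m²
L = RA/ρ = (121)(1.301e-07)/(1.73×10^-8) = 910 m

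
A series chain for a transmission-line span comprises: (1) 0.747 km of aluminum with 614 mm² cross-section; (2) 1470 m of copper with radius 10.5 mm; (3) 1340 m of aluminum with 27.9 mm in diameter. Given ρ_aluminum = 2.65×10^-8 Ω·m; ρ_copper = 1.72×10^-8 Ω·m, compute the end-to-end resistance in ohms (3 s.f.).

0.163 Ω

Seg 1: A = 614 mm² = 6.140e-04 m²
R_1 = (2.65×10^-8)(747)/(6.140e-04) = 0.03224 Ω
Seg 2: A = πr² = π(1.0500e-02 m)² = 3.464e-04 m²
R_2 = (1.72×10^-8)(1470)/(3.464e-04) = 0.073 Ω
Seg 3: A = π(d/2)² = π(1.3950e-02 m)² = 6.114e-04 m²
R_3 = (2.65×10^-8)(1340)/(6.114e-04) = 0.05808 Ω
R_total = R_1 + R_2 + R_3 = 0.163 Ω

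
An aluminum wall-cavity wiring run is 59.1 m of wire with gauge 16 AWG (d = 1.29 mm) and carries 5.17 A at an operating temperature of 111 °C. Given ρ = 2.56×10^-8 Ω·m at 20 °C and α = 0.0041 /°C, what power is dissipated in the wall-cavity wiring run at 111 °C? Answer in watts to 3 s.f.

A = π(1.29/2 mm)² = π(6.4500e-04 m)² = 1.307e-06 m²
R₍20₎ = ρL/A = (2.56×10^-8)(59.1)/(1.307e-06) = 1.158 Ω
R₍111₎ = R₍20₎(1 + αΔT) = 1.158 × (1 + 0.0041×91) = 1.589 Ω
P = I²R = (5.17)² × 1.589 = 42.5 W

42.5 W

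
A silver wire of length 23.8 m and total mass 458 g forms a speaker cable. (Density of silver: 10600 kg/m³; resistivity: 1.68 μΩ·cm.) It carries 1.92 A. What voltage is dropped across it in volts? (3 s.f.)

ρ = 1.68 μΩ·cm = 1.68×10^-8 Ω·m
A = m/(density·L) = 0.458/(10600×23.8) = 1.8154e-06 m²
R = ρL/A = (1.68×10^-8)(23.8)/(1.8154e-06) = 0.2202 Ω
V = IR = 1.92 × 0.2202 = 0.423 V

0.423 V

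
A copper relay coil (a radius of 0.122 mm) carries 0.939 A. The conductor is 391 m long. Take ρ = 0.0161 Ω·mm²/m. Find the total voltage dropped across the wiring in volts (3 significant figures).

126 V

ρ = 0.0161 Ω·mm²/m = 1.61×10^-8 Ω·m
A = πr² = π(1.2200e-04 m)² = 4.676e-08 m²
R = ρL/A = (1.61×10^-8)(391)/(4.676e-08) = 134.6 Ω
V = IR = 0.939 × 134.6 = 126 V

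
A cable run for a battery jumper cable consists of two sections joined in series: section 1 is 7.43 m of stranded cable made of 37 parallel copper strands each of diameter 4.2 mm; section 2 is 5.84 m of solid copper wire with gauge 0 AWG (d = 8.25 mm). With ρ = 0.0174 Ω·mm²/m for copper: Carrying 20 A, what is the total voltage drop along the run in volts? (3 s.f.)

0.0431 V

ρ = 0.0174 Ω·mm²/m = 1.74×10^-8 Ω·m
Section 1: A_strand = π(2.1000e-03)² = 1.385e-05 m²; R₁ = ρL/(N·A_s) = (1.74×10^-8)(7.43)/(37×1.385e-05) = 2.522×10^-4 Ω
Section 2: A = π(8.25/2 mm)² = π(4.1250e-03 m)² = 5.346e-05 m²
R₂ = (1.74×10^-8)(5.84)/(5.346e-05) = 0.001901 Ω
R = R₁ + R₂ = 0.002153 Ω
V = IR = 20 × 0.002153 = 0.0431 V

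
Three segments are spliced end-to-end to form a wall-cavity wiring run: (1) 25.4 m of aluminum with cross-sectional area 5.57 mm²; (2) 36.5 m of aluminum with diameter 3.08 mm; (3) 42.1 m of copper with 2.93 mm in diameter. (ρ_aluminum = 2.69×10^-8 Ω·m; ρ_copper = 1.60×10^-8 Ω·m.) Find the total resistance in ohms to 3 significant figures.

Seg 1: A = 5.57 mm² = 5.570e-06 m²
R_1 = (2.69×10^-8)(25.4)/(5.570e-06) = 0.1227 Ω
Seg 2: A = π(d/2)² = π(1.5400e-03 m)² = 7.451e-06 m²
R_2 = (2.69×10^-8)(36.5)/(7.451e-06) = 0.1318 Ω
Seg 3: A = π(d/2)² = π(1.4650e-03 m)² = 6.743e-06 m²
R_3 = (1.60×10^-8)(42.1)/(6.743e-06) = 0.0999 Ω
R_total = R_1 + R_2 + R_3 = 0.354 Ω

0.354 Ω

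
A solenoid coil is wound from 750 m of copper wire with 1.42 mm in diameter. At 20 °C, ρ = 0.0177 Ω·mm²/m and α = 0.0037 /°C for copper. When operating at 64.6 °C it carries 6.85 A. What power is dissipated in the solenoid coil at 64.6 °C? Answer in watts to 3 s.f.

ρ = 0.0177 Ω·mm²/m = 1.77×10^-8 Ω·m
A = π(d/2)² = π(7.1000e-04 m)² = 1.584e-06 m²
R₍20₎ = ρL/A = (1.77×10^-8)(750)/(1.584e-06) = 8.382 Ω
R₍64.6₎ = R₍20₎(1 + αΔT) = 8.382 × (1 + 0.0037×44.6) = 9.766 Ω
P = I²R = (6.85)² × 9.766 = 458 W

458 W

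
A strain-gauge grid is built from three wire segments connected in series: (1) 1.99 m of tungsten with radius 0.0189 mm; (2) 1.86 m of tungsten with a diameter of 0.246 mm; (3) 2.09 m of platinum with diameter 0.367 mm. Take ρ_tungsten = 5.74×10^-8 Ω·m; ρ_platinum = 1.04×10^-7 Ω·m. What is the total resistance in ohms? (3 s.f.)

106 Ω

Seg 1: A = πr² = π(1.8900e-05 m)² = 1.122e-09 m²
R_1 = (5.74×10^-8)(1.99)/(1.122e-09) = 101.8 Ω
Seg 2: A = π(d/2)² = π(1.2300e-04 m)² = 4.753e-08 m²
R_2 = (5.74×10^-8)(1.86)/(4.753e-08) = 2.246 Ω
Seg 3: A = π(d/2)² = π(1.8350e-04 m)² = 1.058e-07 m²
R_3 = (1.04×10^-7)(2.09)/(1.058e-07) = 2.055 Ω
R_total = R_1 + R_2 + R_3 = 106 Ω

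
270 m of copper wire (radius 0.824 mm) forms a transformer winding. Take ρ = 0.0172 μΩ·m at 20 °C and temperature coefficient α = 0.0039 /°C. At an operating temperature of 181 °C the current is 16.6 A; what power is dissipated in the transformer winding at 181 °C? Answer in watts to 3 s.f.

ρ = 0.0172 μΩ·m = 1.72×10^-8 Ω·m
A = πr² = π(8.2400e-04 m)² = 2.133e-06 m²
R₍20₎ = ρL/A = (1.72×10^-8)(270)/(2.133e-06) = 2.177 Ω
R₍181₎ = R₍20₎(1 + αΔT) = 2.177 × (1 + 0.0039×161) = 3.544 Ω
P = I²R = (16.6)² × 3.544 = 977 W

977 W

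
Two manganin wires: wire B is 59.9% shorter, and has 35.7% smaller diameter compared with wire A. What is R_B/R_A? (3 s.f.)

R ∝ L/d², so R_B/R_A = (1 − 59.9/100) × (1 − 35.7/100)⁻²
= 0.401 × 2.419 = 0.970

0.970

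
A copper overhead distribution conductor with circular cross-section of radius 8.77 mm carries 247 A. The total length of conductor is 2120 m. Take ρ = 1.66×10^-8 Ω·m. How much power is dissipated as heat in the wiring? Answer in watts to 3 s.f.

8890 W

A = πr² = π(8.7700e-03 m)² = 2.416e-04 m²
R = ρL/A = (1.66×10^-8)(2120)/(2.416e-04) = 0.1456 Ω
P = I²R = (247)² × 0.1456 = 8890 W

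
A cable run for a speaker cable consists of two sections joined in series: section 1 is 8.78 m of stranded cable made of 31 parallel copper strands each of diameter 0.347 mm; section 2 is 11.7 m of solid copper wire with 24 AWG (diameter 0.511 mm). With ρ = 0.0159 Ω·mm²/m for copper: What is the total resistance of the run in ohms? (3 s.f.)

ρ = 0.0159 Ω·mm²/m = 1.59×10^-8 Ω·m
Section 1: A_strand = π(1.7350e-04)² = 9.457e-08 m²; R₁ = ρL/(N·A_s) = (1.59×10^-8)(8.78)/(31×9.457e-08) = 0.04762 Ω
Section 2: A = π(0.511/2 mm)² = π(2.5550e-04 m)² = 2.051e-07 m²
R₂ = (1.59×10^-8)(11.7)/(2.051e-07) = 0.9071 Ω
R = R₁ + R₂ = 0.955 Ω

0.955 Ω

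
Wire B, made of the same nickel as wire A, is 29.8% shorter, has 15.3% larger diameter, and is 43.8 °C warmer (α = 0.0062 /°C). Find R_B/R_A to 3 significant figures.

R ∝ ρL/d² with ρ ∝ (1+αΔT), so R_B/R_A = (1 − 29.8/100) × (1 + 15.3/100)⁻² × (1 + 0.0062×43.8)
= 0.702 × 0.7522 × 1.272 = 0.671

0.671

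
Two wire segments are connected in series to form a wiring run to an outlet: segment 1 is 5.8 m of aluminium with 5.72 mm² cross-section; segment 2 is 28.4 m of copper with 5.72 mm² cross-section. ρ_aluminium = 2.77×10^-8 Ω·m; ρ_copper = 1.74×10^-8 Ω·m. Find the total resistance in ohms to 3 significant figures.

0.114 Ω

Segment 1: A = 5.72 mm² = 5.720e-06 m²
R₁ = ρL/A = (2.77×10^-8)(5.8)/(5.720e-06) = 0.02809 Ω
R₂ = (1.74×10^-8)(28.4)/(5.720e-06) = 0.08639 Ω
R = R₁ + R₂ = 0.114 Ω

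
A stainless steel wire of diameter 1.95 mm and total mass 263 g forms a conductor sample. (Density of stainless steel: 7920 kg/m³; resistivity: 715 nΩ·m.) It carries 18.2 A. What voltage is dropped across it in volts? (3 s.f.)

48.4 V

ρ = 715 nΩ·m = 7.15×10^-7 Ω·m
A = π(d/2)² = π(9.7500e-04 m)² = 2.9865e-06 m²
L = m/(density·A) = 0.263/(7920×2.9865e-06) = 11.12 m
R = ρL/A = (7.15×10^-7)(11.12)/(2.9865e-06) = 2.662 Ω
V = IR = 18.2 × 2.662 = 48.4 V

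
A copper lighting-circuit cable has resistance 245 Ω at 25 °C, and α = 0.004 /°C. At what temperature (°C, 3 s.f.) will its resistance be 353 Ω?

135 °C

R = R₀(1 + α(T − T₀)) ⇒ T = T₀ + (R/R₀ − 1)/α
T = 25 + (353/245 − 1)/0.004 = 25 + (0.4408)/0.004 = 135 °C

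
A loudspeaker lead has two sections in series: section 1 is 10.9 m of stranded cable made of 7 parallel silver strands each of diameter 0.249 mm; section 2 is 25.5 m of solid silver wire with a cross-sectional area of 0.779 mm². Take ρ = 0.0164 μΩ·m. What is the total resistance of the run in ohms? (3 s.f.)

ρ = 0.0164 μΩ·m = 1.64×10^-8 Ω·m
Section 1: A_strand = π(1.2450e-04)² = 4.870e-08 m²; R₁ = ρL/(N·A_s) = (1.64×10^-8)(10.9)/(7×4.870e-08) = 0.5244 Ω
Section 2: A = 0.779 mm² = 7.790e-07 m²
R₂ = (1.64×10^-8)(25.5)/(7.790e-07) = 0.5368 Ω
R = R₁ + R₂ = 1.06 Ω

1.06 Ω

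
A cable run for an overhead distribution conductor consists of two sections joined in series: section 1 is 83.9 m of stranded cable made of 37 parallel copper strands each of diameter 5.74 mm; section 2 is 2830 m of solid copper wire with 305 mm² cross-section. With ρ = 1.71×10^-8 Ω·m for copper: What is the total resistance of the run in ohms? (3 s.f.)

0.160 Ω

Section 1: A_strand = π(2.8700e-03)² = 2.588e-05 m²; R₁ = ρL/(N·A_s) = (1.71×10^-8)(83.9)/(37×2.588e-05) = 0.001498 Ω
Section 2: A = 305 mm² = 3.050e-04 m²
R₂ = (1.71×10^-8)(2830)/(3.050e-04) = 0.1587 Ω
R = R₁ + R₂ = 0.160 Ω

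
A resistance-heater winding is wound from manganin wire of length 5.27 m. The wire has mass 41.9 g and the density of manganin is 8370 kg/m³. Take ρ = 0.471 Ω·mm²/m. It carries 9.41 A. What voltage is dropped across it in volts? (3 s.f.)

24.6 V

ρ = 0.471 Ω·mm²/m = 4.71×10^-7 Ω·m
A = m/(density·L) = 0.0419/(8370×5.27) = 9.4990e-07 m²
R = ρL/A = (4.71×10^-7)(5.27)/(9.4990e-07) = 2.613 Ω
V = IR = 9.41 × 2.613 = 24.6 V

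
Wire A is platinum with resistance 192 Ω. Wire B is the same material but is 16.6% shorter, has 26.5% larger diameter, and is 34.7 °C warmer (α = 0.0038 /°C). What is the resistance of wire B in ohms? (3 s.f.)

113 Ω

R ∝ ρL/d² with ρ ∝ (1+αΔT), so R_B/R_A = (1 − 16.6/100) × (1 + 26.5/100)⁻² × (1 + 0.0038×34.7)
= 0.834 × 0.6249 × 1.132 = 0.5899
R_B = 0.5899 × 192 = 113 Ω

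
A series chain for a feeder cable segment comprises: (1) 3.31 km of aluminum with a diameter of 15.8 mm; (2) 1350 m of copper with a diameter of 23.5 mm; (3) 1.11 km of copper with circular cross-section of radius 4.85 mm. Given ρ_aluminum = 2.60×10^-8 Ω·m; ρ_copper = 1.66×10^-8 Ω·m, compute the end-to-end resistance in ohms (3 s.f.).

0.740 Ω

Seg 1: A = π(d/2)² = π(7.9000e-03 m)² = 1.961e-04 m²
R_1 = (2.60×10^-8)(3310)/(1.961e-04) = 0.4389 Ω
Seg 2: A = π(d/2)² = π(1.1750e-02 m)² = 4.337e-04 m²
R_2 = (1.66×10^-8)(1350)/(4.337e-04) = 0.05167 Ω
Seg 3: A = πr² = π(4.8500e-03 m)² = 7.390e-05 m²
R_3 = (1.66×10^-8)(1110)/(7.390e-05) = 0.2493 Ω
R_total = R_1 + R_2 + R_3 = 0.740 Ω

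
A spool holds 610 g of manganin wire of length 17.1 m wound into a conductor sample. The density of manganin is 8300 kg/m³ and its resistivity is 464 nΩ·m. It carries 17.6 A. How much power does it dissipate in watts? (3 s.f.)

572 W

ρ = 464 nΩ·m = 4.64×10^-7 Ω·m
A = m/(density·L) = 0.61/(8300×17.1) = 4.2979e-06 m²
R = ρL/A = (4.64×10^-7)(17.1)/(4.2979e-06) = 1.846 Ω
P = I²R = (17.6)² × 1.846 = 572 W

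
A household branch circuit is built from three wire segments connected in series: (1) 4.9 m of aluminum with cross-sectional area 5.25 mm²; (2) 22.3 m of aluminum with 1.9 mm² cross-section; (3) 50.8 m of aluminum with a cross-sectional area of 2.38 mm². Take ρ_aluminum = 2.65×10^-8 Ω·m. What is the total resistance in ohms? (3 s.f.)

Seg 1: A = 5.25 mm² = 5.250e-06 m²
R_1 = (2.65×10^-8)(4.9)/(5.250e-06) = 0.02473 Ω
Seg 2: A = 1.9 mm² = 1.900e-06 m²
R_2 = (2.65×10^-8)(22.3)/(1.900e-06) = 0.311 Ω
Seg 3: A = 2.38 mm² = 2.380e-06 m²
R_3 = (2.65×10^-8)(50.8)/(2.380e-06) = 0.5656 Ω
R_total = R_1 + R_2 + R_3 = 0.901 Ω

0.901 Ω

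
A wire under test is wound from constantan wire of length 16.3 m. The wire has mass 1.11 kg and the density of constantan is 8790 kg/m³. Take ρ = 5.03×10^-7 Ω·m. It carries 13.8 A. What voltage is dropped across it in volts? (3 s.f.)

A = m/(density·L) = 1.11/(8790×16.3) = 7.7472e-06 m²
R = ρL/A = (5.03×10^-7)(16.3)/(7.7472e-06) = 1.058 Ω
V = IR = 13.8 × 1.058 = 14.6 V

14.6 V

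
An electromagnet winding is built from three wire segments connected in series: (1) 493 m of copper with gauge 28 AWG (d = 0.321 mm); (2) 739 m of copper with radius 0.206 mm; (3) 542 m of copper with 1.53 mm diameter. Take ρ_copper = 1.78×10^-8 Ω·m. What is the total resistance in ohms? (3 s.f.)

212 Ω

Seg 1: A = π(0.321/2 mm)² = π(1.6050e-04 m)² = 8.093e-08 m²
R_1 = (1.78×10^-8)(493)/(8.093e-08) = 108.4 Ω
Seg 2: A = πr² = π(2.0600e-04 m)² = 1.333e-07 m²
R_2 = (1.78×10^-8)(739)/(1.333e-07) = 98.67 Ω
Seg 3: A = π(d/2)² = π(7.6500e-04 m)² = 1.839e-06 m²
R_3 = (1.78×10^-8)(542)/(1.839e-06) = 5.247 Ω
R_total = R_1 + R_2 + R_3 = 212 Ω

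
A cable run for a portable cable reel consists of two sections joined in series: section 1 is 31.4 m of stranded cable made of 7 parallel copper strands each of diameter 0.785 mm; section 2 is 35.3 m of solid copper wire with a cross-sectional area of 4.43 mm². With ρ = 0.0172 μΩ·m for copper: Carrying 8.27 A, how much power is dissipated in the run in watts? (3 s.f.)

ρ = 0.0172 μΩ·m = 1.72×10^-8 Ω·m
Section 1: A_strand = π(3.9250e-04)² = 4.840e-07 m²; R₁ = ρL/(N·A_s) = (1.72×10^-8)(31.4)/(7×4.840e-07) = 0.1594 Ω
Section 2: A = 4.43 mm² = 4.430e-06 m²
R₂ = (1.72×10^-8)(35.3)/(4.430e-06) = 0.1371 Ω
R = R₁ + R₂ = 0.2965 Ω
P = I²R = (8.27)² × 0.2965 = 20.3 W

20.3 W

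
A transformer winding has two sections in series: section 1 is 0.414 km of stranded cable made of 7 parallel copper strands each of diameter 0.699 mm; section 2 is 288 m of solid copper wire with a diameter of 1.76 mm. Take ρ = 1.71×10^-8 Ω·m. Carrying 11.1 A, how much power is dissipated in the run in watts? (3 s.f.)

574 W

Section 1: A_strand = π(3.4950e-04)² = 3.837e-07 m²; R₁ = ρL/(N·A_s) = (1.71×10^-8)(414)/(7×3.837e-07) = 2.635 Ω
Section 2: A = π(d/2)² = π(8.8000e-04 m)² = 2.433e-06 m²
R₂ = (1.71×10^-8)(288)/(2.433e-06) = 2.024 Ω
R = R₁ + R₂ = 4.66 Ω
P = I²R = (11.1)² × 4.66 = 574 W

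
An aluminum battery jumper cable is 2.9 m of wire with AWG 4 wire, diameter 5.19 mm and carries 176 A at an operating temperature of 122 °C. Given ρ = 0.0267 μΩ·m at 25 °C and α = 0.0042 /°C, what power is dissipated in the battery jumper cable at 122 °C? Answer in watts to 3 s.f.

160 W

ρ = 0.0267 μΩ·m = 2.67×10^-8 Ω·m
A = π(5.19/2 mm)² = π(2.5950e-03 m)² = 2.116e-05 m²
R₍25₎ = ρL/A = (2.67×10^-8)(2.9)/(2.116e-05) = 0.00366 Ω
R₍122₎ = R₍25₎(1 + αΔT) = 0.00366 × (1 + 0.0042×97) = 0.005151 Ω
P = I²R = (176)² × 0.005151 = 160 W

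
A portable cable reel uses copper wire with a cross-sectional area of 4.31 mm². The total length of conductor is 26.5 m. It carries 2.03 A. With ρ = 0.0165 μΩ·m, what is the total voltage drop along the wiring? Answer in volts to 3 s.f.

0.206 V

ρ = 0.0165 μΩ·m = 1.65×10^-8 Ω·m
A = 4.31 mm² = 4.310e-06 m²
R = ρL/A = (1.65×10^-8)(26.5)/(4.310e-06) = 0.1015 Ω
V = IR = 2.03 × 0.1015 = 0.206 V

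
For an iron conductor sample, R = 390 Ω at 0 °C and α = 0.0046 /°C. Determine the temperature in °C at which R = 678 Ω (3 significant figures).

161 °C

R = R₀(1 + α(T − T₀)) ⇒ T = T₀ + (R/R₀ − 1)/α
T = 0 + (678/390 − 1)/0.0046 = 0 + (0.7385)/0.0046 = 161 °C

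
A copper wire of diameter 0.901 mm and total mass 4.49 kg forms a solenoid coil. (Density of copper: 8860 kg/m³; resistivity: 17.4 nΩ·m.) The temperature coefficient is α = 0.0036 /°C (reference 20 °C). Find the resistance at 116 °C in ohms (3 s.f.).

29.2 Ω

ρ = 17.4 nΩ·m = 1.74×10^-8 Ω·m
A = π(d/2)² = π(4.5050e-04 m)² = 6.3759e-07 m²
L = m/(density·A) = 4.49/(8860×6.3759e-07) = 794.8 m
R = ρL/A = (1.74×10^-8)(794.8)/(6.3759e-07) = 21.69 Ω
R(116 °C) = 21.69 × (1 + 0.0036×96) = 29.2 Ω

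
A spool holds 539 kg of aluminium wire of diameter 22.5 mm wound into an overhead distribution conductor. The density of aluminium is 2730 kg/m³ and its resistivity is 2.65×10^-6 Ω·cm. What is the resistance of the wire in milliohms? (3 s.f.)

ρ = 2.65×10^-6 Ω·cm = 2.65×10^-8 Ω·m
A = π(d/2)² = π(1.1250e-02 m)² = 3.9761e-04 m²
L = m/(density·A) = 539/(2730×3.9761e-04) = 496.6 m
R = ρL/A = (2.65×10^-8)(496.6)/(3.9761e-04) = 33.1 mΩ

33.1 mΩ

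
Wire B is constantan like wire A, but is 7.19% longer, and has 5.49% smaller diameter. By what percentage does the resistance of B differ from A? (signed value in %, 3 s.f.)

20.0%

R ∝ L/d², so R_B/R_A = (1 + 7.19/100) × (1 − 5.49/100)⁻²
= 1.072 × 1.12 = 1.2
(R_B − R_A)/R_A = 1.2 − 1 = 20.0%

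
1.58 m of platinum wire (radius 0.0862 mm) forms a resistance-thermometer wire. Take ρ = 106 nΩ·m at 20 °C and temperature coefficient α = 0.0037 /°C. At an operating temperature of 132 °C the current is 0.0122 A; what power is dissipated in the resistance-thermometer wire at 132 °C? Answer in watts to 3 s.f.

0.00151 W

ρ = 106 nΩ·m = 1.06×10^-7 Ω·m
A = πr² = π(8.6200e-05 m)² = 2.334e-08 m²
R₍20₎ = ρL/A = (1.06×10^-7)(1.58)/(2.334e-08) = 7.175 Ω
R₍132₎ = R₍20₎(1 + αΔT) = 7.175 × (1 + 0.0037×112) = 10.15 Ω
P = I²R = (0.0122)² × 10.15 = 0.00151 W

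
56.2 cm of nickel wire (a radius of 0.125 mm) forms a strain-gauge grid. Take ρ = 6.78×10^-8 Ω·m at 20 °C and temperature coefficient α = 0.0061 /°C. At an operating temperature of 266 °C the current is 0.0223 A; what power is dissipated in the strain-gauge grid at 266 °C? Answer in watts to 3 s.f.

A = πr² = π(1.2500e-04 m)² = 4.909e-08 m²
R₍20₎ = ρL/A = (6.78×10^-8)(0.562)/(4.909e-08) = 0.7762 Ω
R₍266₎ = R₍20₎(1 + αΔT) = 0.7762 × (1 + 0.0061×246) = 1.941 Ω
P = I²R = (0.0223)² × 1.941 = 9.65×10^-4 W

9.65×10^-4 W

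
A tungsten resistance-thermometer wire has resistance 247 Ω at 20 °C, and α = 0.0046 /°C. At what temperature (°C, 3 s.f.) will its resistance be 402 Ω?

R = R₀(1 + α(T − T₀)) ⇒ T = T₀ + (R/R₀ − 1)/α
T = 20 + (402/247 − 1)/0.0046 = 20 + (0.6275)/0.0046 = 156 °C

156 °C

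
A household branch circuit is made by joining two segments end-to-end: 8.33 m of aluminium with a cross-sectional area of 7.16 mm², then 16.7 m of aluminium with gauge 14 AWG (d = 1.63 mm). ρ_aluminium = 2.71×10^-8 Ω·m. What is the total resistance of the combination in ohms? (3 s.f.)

Segment 1: A = 7.16 mm² = 7.160e-06 m²
R₁ = ρL/A = (2.71×10^-8)(8.33)/(7.160e-06) = 0.03153 Ω
Segment 2: A = π(1.63/2 mm)² = π(8.1500e-04 m)² = 2.087e-06 m²
R₂ = (2.71×10^-8)(16.7)/(2.087e-06) = 0.2169 Ω
R = R₁ + R₂ = 0.248 Ω

0.248 Ω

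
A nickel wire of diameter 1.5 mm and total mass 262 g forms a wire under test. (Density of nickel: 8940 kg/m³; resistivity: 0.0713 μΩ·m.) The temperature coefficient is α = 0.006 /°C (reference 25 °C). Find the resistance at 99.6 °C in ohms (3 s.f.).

0.969 Ω

ρ = 0.0713 μΩ·m = 7.13×10^-8 Ω·m
A = π(d/2)² = π(7.5000e-04 m)² = 1.7671e-06 m²
L = m/(density·A) = 0.262/(8940×1.7671e-06) = 16.58 m
R = ρL/A = (7.13×10^-8)(16.58)/(1.7671e-06) = 0.6691 Ω
R(99.6 °C) = 0.6691 × (1 + 0.006×74.6) = 0.969 Ω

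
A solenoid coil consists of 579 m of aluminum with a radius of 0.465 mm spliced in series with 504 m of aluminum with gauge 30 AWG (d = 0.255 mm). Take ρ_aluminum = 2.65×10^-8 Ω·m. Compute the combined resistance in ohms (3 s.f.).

Segment 1: A = πr² = π(4.6500e-04 m)² = 6.793e-07 m²
R₁ = ρL/A = (2.65×10^-8)(579)/(6.793e-07) = 22.59 Ω
Segment 2: A = π(0.255/2 mm)² = π(1.2750e-04 m)² = 5.107e-08 m²
R₂ = (2.65×10^-8)(504)/(5.107e-08) = 261.5 Ω
R = R₁ + R₂ = 284 Ω

284 Ω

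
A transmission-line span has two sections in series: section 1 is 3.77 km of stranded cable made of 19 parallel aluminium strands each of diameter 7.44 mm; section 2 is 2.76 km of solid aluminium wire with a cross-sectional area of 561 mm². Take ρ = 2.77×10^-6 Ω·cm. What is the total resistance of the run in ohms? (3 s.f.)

ρ = 2.77×10^-6 Ω·cm = 2.77×10^-8 Ω·m
Section 1: A_strand = π(3.7200e-03)² = 4.347e-05 m²; R₁ = ρL/(N·A_s) = (2.77×10^-8)(3770)/(19×4.347e-05) = 0.1264 Ω
Section 2: A = 561 mm² = 5.610e-04 m²
R₂ = (2.77×10^-8)(2760)/(5.610e-04) = 0.1363 Ω
R = R₁ + R₂ = 0.263 Ω

0.263 Ω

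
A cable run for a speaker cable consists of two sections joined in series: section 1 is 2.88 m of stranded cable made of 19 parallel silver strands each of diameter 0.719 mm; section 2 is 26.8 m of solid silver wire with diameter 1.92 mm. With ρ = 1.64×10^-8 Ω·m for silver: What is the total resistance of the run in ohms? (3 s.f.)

0.158 Ω

Section 1: A_strand = π(3.5950e-04)² = 4.060e-07 m²; R₁ = ρL/(N·A_s) = (1.64×10^-8)(2.88)/(19×4.060e-07) = 0.006123 Ω
Section 2: A = π(d/2)² = π(9.6000e-04 m)² = 2.895e-06 m²
R₂ = (1.64×10^-8)(26.8)/(2.895e-06) = 0.1518 Ω
R = R₁ + R₂ = 0.158 Ω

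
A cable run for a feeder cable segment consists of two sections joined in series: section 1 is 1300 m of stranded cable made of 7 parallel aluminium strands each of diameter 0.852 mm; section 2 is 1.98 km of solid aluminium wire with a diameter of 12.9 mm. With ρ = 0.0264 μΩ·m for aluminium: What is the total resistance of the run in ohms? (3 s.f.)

9.00 Ω

ρ = 0.0264 μΩ·m = 2.64×10^-8 Ω·m
Section 1: A_strand = π(4.2600e-04)² = 5.701e-07 m²; R₁ = ρL/(N·A_s) = (2.64×10^-8)(1300)/(7×5.701e-07) = 8.6 Ω
Section 2: A = π(d/2)² = π(6.4500e-03 m)² = 1.307e-04 m²
R₂ = (2.64×10^-8)(1980)/(1.307e-04) = 0.3999 Ω
R = R₁ + R₂ = 9.00 Ω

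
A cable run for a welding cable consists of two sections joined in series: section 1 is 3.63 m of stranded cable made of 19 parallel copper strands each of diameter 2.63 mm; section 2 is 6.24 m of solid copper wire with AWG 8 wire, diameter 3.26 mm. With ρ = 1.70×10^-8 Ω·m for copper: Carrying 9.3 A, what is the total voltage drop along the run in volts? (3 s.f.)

0.124 V

Section 1: A_strand = π(1.3150e-03)² = 5.433e-06 m²; R₁ = ρL/(N·A_s) = (1.70×10^-8)(3.63)/(19×5.433e-06) = 5.979×10^-4 Ω
Section 2: A = π(3.26/2 mm)² = π(1.6300e-03 m)² = 8.347e-06 m²
R₂ = (1.70×10^-8)(6.24)/(8.347e-06) = 0.01271 Ω
R = R₁ + R₂ = 0.01331 Ω
V = IR = 9.3 × 0.01331 = 0.124 V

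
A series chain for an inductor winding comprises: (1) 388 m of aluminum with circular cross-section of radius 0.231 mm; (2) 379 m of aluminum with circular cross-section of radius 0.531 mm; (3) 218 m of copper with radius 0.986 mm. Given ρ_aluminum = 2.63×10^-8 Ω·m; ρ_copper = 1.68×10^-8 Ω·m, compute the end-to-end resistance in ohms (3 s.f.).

Seg 1: A = πr² = π(2.3100e-04 m)² = 1.676e-07 m²
R_1 = (2.63×10^-8)(388)/(1.676e-07) = 60.87 Ω
Seg 2: A = πr² = π(5.3100e-04 m)² = 8.858e-07 m²
R_2 = (2.63×10^-8)(379)/(8.858e-07) = 11.25 Ω
Seg 3: A = πr² = π(9.8600e-04 m)² = 3.054e-06 m²
R_3 = (1.68×10^-8)(218)/(3.054e-06) = 1.199 Ω
R_total = R_1 + R_2 + R_3 = 73.3 Ω

73.3 Ω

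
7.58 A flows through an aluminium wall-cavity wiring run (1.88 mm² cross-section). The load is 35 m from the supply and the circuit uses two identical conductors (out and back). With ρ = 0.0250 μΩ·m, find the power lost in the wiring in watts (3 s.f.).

ρ = 0.0250 μΩ·m = 2.50×10^-8 Ω·m
A = 1.88 mm² = 1.880e-06 m²
Total conductor length (both ways) L = 2 × 35 = 70 m
R = ρL/A = (2.50×10^-8)(70)/(1.880e-06) = 0.9309 Ω
P = I²R = (7.58)² × 0.9309 = 53.5 W

53.5 W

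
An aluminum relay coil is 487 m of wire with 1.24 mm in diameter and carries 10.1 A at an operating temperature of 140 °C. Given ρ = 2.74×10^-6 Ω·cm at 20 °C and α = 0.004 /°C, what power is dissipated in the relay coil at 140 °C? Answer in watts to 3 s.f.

ρ = 2.74×10^-6 Ω·cm = 2.74×10^-8 Ω·m
A = π(d/2)² = π(6.2000e-04 m)² = 1.208e-06 m²
R₍20₎ = ρL/A = (2.74×10^-8)(487)/(1.208e-06) = 11.05 Ω
R₍140₎ = R₍20₎(1 + αΔT) = 11.05 × (1 + 0.004×120) = 16.35 Ω
P = I²R = (10.1)² × 16.35 = 1670 W

1670 W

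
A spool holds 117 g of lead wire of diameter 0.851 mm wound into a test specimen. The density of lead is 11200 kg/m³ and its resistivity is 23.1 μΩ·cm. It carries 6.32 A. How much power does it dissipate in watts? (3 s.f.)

ρ = 23.1 μΩ·cm = 2.31×10^-7 Ω·m
A = π(d/2)² = π(4.2550e-04 m)² = 5.6879e-07 m²
L = m/(density·A) = 0.117/(11200×5.6879e-07) = 18.37 m
R = ρL/A = (2.31×10^-7)(18.37)/(5.6879e-07) = 7.459 Ω
P = I²R = (6.32)² × 7.459 = 298 W

298 W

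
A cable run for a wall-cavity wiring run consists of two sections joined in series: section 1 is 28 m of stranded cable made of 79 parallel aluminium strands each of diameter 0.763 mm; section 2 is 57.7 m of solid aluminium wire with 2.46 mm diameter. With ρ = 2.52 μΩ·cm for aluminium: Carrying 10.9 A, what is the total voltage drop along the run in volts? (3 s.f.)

ρ = 2.52 μΩ·cm = 2.52×10^-8 Ω·m
Section 1: A_strand = π(3.8150e-04)² = 4.572e-07 m²; R₁ = ρL/(N·A_s) = (2.52×10^-8)(28)/(79×4.572e-07) = 0.01953 Ω
Section 2: A = π(d/2)² = π(1.2300e-03 m)² = 4.753e-06 m²
R₂ = (2.52×10^-8)(57.7)/(4.753e-06) = 0.3059 Ω
R = R₁ + R₂ = 0.3255 Ω
V = IR = 10.9 × 0.3255 = 3.55 V

3.55 V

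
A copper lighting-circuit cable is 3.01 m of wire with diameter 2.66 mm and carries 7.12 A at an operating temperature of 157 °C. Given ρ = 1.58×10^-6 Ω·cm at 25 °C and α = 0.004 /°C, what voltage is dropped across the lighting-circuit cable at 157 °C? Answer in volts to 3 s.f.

0.0931 V

ρ = 1.58×10^-6 Ω·cm = 1.58×10^-8 Ω·m
A = π(d/2)² = π(1.3300e-03 m)² = 5.557e-06 m²
R₍25₎ = ρL/A = (1.58×10^-8)(3.01)/(5.557e-06) = 0.008558 Ω
R₍157₎ = R₍25₎(1 + αΔT) = 0.008558 × (1 + 0.004×132) = 0.01308 Ω
V = IR = 7.12 × 0.01308 = 0.0931 V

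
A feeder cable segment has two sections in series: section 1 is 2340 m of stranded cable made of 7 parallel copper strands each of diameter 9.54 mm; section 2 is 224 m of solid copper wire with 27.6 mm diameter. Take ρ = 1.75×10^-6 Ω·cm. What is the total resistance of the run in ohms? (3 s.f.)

ρ = 1.75×10^-6 Ω·cm = 1.75×10^-8 Ω·m
Section 1: A_strand = π(4.7700e-03)² = 7.148e-05 m²; R₁ = ρL/(N·A_s) = (1.75×10^-8)(2340)/(7×7.148e-05) = 0.08184 Ω
Section 2: A = π(d/2)² = π(1.3800e-02 m)² = 5.983e-04 m²
R₂ = (1.75×10^-8)(224)/(5.983e-04) = 0.006552 Ω
R = R₁ + R₂ = 0.0884 Ω

0.0884 Ω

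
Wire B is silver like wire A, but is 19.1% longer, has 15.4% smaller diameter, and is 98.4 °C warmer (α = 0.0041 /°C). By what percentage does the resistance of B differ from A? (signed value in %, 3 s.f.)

134%

R ∝ ρL/d² with ρ ∝ (1+αΔT), so R_B/R_A = (1 + 19.1/100) × (1 − 15.4/100)⁻² × (1 + 0.0041×98.4)
= 1.191 × 1.397 × 1.403 = 2.335
(R_B − R_A)/R_A = 2.335 − 1 = 134%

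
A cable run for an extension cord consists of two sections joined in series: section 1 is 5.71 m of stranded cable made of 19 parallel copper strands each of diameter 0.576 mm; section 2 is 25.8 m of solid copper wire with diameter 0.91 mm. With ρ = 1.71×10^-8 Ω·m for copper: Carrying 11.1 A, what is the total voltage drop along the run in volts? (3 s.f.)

Section 1: A_strand = π(2.8800e-04)² = 2.606e-07 m²; R₁ = ρL/(N·A_s) = (1.71×10^-8)(5.71)/(19×2.606e-07) = 0.01972 Ω
Section 2: A = π(d/2)² = π(4.5500e-04 m)² = 6.504e-07 m²
R₂ = (1.71×10^-8)(25.8)/(6.504e-07) = 0.6783 Ω
R = R₁ + R₂ = 0.6981 Ω
V = IR = 11.1 × 0.6981 = 7.75 V

7.75 V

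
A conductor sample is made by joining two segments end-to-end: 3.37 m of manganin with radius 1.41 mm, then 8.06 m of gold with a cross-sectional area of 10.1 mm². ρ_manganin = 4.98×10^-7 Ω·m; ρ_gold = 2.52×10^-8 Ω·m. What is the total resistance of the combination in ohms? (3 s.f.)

0.289 Ω

Segment 1: A = πr² = π(1.4100e-03 m)² = 6.246e-06 m²
R₁ = ρL/A = (4.98×10^-7)(3.37)/(6.246e-06) = 0.2687 Ω
Segment 2: A = 10.1 mm² = 1.010e-05 m²
R₂ = (2.52×10^-8)(8.06)/(1.010e-05) = 0.02011 Ω
R = R₁ + R₂ = 0.289 Ω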